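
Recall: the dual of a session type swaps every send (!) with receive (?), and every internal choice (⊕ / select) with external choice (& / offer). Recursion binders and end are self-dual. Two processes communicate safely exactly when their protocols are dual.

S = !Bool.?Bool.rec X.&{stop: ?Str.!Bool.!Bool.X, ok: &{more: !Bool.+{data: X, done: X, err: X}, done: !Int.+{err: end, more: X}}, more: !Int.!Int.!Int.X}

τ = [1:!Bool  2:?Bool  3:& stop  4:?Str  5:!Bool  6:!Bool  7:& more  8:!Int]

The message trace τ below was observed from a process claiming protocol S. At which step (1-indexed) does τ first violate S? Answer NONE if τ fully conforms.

@1 !Bool  ✓  residual = ?Bool.rec X.…
@2 ?Bool  ✓  residual = rec X.…
@3 & stop  ✓  residual = ?Str.!Bool.!Bool.rec X.…
@4 ?Str  ✓  residual = !Bool.!Bool.rec X.…
@5 !Bool  ✓  residual = !Bool.rec X.…
@6 !Bool  ✓  residual = rec X.…
@7 & more  ✓  residual = !Int.!Int.!Int.rec X.…
@8 !Int  ✓  residual = !Int.!Int.rec X.…
τ conforms to S (length 8)

NONE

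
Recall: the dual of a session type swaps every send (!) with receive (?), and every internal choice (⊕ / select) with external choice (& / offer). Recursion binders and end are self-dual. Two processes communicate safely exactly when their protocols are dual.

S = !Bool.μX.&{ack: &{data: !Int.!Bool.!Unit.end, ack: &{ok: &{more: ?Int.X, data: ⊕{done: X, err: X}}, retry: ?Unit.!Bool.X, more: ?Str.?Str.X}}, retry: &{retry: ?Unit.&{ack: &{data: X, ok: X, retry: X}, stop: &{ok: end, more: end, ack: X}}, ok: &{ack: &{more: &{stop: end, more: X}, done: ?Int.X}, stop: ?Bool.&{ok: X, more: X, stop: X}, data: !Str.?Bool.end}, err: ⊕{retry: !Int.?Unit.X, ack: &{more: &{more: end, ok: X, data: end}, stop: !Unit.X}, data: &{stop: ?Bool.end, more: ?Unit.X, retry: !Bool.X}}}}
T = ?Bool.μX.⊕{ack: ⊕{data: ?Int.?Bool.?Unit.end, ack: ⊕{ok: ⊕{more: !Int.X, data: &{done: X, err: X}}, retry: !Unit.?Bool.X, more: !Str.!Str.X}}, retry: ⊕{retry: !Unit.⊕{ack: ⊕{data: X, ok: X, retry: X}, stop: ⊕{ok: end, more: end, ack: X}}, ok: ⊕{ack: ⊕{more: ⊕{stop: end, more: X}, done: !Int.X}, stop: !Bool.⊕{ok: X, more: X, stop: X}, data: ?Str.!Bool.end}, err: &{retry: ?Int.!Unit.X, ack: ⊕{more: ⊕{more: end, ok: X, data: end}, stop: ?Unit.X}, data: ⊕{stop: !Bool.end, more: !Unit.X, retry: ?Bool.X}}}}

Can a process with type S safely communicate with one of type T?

!Bool | ?Bool  ok
  μX | μX  ok (rec unchanged)
    &{ack,retry} | ⊕{ack,retry}  ok labels match
      case ack:
        &{data,ack} | ⊕{data,ack}  ok labels match
          case data:
            !Int | ?Int  ok
              !Bool | ?Bool  ok
                !Unit | ?Unit  ok
                  end | end  ok
          case ack:
            &{ok,retry,more} | ⊕{ok,retry,more}  ok labels match
              case ok:
                &{more,data} | ⊕{more,data}  ok labels match
                  case more:
                    ?Int | !Int  ok
                      X | X  ok
                  case data:
                    ⊕{done,err} | &{done,err}  ok labels match
                      case done:
                        X | X  ok
                      case err:
                        X | X  ok
              case retry:
                ?Unit | !Unit  ok
                  !Bool | ?Bool  ok
                    X | X  ok
              case more:
                ?Str | !Str  ok
                  ?Str | !Str  ok
                    X | X  ok
      case retry:
        &{retry,ok,err} | ⊕{retry,ok,err}  ok labels match
          case retry:
            ?Unit | !Unit  ok
              &{ack,stop} | ⊕{ack,stop}  ok labels match
                case ack:
                  &{data,ok,retry} | ⊕{data,ok,retry}  ok labels match
                    case data:
                      X | X  ok
                    case ok:
                      X | X  ok
                    case retry:
                      X | X  ok
                case stop:
                  &{ok,more,ack} | ⊕{ok,more,ack}  ok labels match
                    case ok:
                      end | end  ok
                    case more:
                      end | end  ok
                    case ack:
                      X | X  ok
          case ok:
            &{ack,stop,data} | ⊕{ack,stop,data}  ok labels match
              case ack:
                &{more,done} | ⊕{more,done}  ok labels match
                  case more:
                    &{stop,more} | ⊕{stop,more}  ok labels match
                      case stop:
                        end | end  ok
                      case more:
                        X | X  ok
                  case done:
                    ?Int | !Int  ok
                      X | X  ok
              case stop:
                ?Bool | !Bool  ok
                  &{ok,more,stop} | ⊕{ok,more,stop}  ok labels match
                    case ok:
                      X | X  ok
                    case more:
                      X | X  ok
                    case stop:
                      X | X  ok
              case data:
                !Str | ?Str  ok
                  ?Bool | !Bool  ok
                    end | end  ok
          case err:
            ⊕{retry,ack,data} | &{retry,ack,data}  ok labels match
              case retry:
                !Int | ?Int  ok
                  ?Unit | !Unit  ok
                    X | X  ok
              case ack:
                &{more,stop} | ⊕{more,stop}  ok labels match
                  case more:
                    &{more,ok,data} | ⊕{more,ok,data}  ok labels match
                      case more:
                        end | end  ok
                      case ok:
                        X | X  ok
                      case data:
                        end | end  ok
                  case stop:
                    !Unit | ?Unit  ok
                      X | X  ok
              case data:
                &{stop,more,retry} | ⊕{stop,more,retry}  ok labels match
                  case stop:
                    ?Bool | !Bool  ok
                      end | end  ok
                  case more:
                    ?Unit | !Unit  ok
                      X | X  ok
                  case retry:
                    !Bool | ?Bool  ok
                      X | X  ok

YES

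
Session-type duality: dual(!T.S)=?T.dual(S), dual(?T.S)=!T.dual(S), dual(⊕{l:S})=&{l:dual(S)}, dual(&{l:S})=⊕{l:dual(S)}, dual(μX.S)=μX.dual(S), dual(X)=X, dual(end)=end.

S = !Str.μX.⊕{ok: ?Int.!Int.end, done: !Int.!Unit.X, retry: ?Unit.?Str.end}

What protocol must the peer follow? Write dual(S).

?Str.μX.&{ok: !Int.?Int.end, done: ?Int.?Unit.X, retry: !Unit.!Str.end}

!Str → ?Str
  μX → μX  (binder kept)
    ⊕{ok,done,retry} → &{ok,done,retry}  (⊕→&)
      case ok:
        ?Int → !Int
          !Int → ?Int
            dual(end) = end
      case done:
        !Int → ?Int
          !Unit → ?Unit
            dual(X) = X
      case retry:
        ?Unit → !Unit
          ?Str → !Str
            dual(end) = end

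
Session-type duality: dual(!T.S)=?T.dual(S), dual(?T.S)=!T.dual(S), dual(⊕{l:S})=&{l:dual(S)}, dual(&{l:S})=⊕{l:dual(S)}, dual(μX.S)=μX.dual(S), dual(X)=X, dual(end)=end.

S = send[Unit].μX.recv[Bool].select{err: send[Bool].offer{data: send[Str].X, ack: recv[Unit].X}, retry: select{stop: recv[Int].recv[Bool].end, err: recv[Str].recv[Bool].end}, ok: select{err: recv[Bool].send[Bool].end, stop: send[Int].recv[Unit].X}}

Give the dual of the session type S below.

recv[Unit].μX.send[Bool].offer{err: recv[Bool].select{data: recv[Str].X, ack: send[Unit].X}, retry: offer{stop: send[Int].send[Bool].end, err: send[Str].send[Bool].end}, ok: offer{err: send[Bool].recv[Bool].end, stop: recv[Int].send[Unit].X}}

send[Unit] ↦ recv[Unit]
  μX ↦ μX  (μ self-dual)
    recv[Bool] ↦ send[Bool]
      select{err,retry,ok} ↦ offer{err,retry,ok}  (internal→external)
        case err:
          send[Bool] ↦ recv[Bool]
            offer{data,ack} ↦ select{data,ack}  (external→internal)
              case data:
                send[Str] ↦ recv[Str]
                  X self-dual
              case ack:
                recv[Unit] ↦ send[Unit]
                  X self-dual
        case retry:
          select{stop,err} ↦ offer{stop,err}  (internal→external)
            case stop:
              recv[Int] ↦ send[Int]
                recv[Bool] ↦ send[Bool]
                  end self-dual
            case err:
              recv[Str] ↦ send[Str]
                recv[Bool] ↦ send[Bool]
                  end self-dual
        case ok:
          select{err,stop} ↦ offer{err,stop}  (internal→external)
            case err:
              recv[Bool] ↦ send[Bool]
                send[Bool] ↦ recv[Bool]
                  end self-dual
            case stop:
              send[Int] ↦ recv[Int]
                recv[Unit] ↦ send[Unit]
                  X self-dual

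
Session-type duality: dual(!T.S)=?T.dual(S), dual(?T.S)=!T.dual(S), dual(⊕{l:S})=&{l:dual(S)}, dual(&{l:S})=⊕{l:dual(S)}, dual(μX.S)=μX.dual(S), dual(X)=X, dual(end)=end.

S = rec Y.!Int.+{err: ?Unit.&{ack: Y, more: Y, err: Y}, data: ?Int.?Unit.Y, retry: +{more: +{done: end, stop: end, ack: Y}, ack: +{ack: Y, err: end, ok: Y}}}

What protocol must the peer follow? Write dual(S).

rec Y ↦ rec Y  (binder kept)
  !Int ↦ ?Int
    +{err,data,retry} ↦ &{err,data,retry}  (select→offer)
      [err]
        ?Unit ↦ !Unit
          &{ack,more,err} ↦ +{ack,more,err}  (offer→select)
            [ack]
              Y ↦ Y
            [more]
              Y ↦ Y
            [err]
              Y ↦ Y
      [data]
        ?Int ↦ !Int
          ?Unit ↦ !Unit
            Y ↦ Y
      [retry]
        +{more,ack} ↦ &{more,ack}  (select→offer)
          [more]
            +{done,stop,ack} ↦ &{done,stop,ack}  (select→offer)
              [done]
                end ↦ end
              [stop]
                end ↦ end
              [ack]
                Y ↦ Y
          [ack]
            +{ack,err,ok} ↦ &{ack,err,ok}  (select→offer)
              [ack]
                Y ↦ Y
              [err]
                end ↦ end
              [ok]
                Y ↦ Y

rec Y.?Int.&{err: !Unit.+{ack: Y, more: Y, err: Y}, data: !Int.!Unit.Y, retry: &{more: &{done: end, stop: end, ack: Y}, ack: &{ack: Y, err: end, ok: Y}}}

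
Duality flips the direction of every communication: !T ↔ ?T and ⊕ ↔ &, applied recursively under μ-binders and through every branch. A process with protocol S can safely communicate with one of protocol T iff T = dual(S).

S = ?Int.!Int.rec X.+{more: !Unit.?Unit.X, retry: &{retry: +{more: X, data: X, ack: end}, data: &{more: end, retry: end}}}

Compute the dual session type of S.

!Int.?Int.rec X.&{more: ?Unit.!Unit.X, retry: +{retry: &{more: X, data: X, ack: end}, data: +{more: end, retry: end}}}

?Int → !Int
  !Int → ?Int
    rec X → rec X  (binder kept)
      +{more,retry} → &{more,retry}  (internal→external)
        • more:
          !Unit → ?Unit
            ?Unit → !Unit
              X self-dual
        • retry:
          &{retry,data} → +{retry,data}  (external→internal)
            • retry:
              +{more,data,ack} → &{more,data,ack}  (internal→external)
                • more:
                  X self-dual
                • data:
                  X self-dual
                • ack:
                  end self-dual
            • data:
              &{more,retry} → +{more,retry}  (external→internal)
                • more:
                  end self-dual
                • retry:
                  end self-dual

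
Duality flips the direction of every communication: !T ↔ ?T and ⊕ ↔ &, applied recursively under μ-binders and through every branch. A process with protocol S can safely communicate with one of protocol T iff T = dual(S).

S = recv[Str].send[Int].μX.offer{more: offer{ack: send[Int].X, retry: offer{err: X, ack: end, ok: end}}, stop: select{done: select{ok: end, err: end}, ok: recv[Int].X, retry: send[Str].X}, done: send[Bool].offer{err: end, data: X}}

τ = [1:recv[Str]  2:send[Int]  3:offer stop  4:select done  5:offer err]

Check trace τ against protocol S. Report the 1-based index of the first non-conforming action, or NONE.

5

[1] recv[Str]  ✓  now at send[Int].μX.…
[2] send[Int]  ✓  now at μX.…
[3] offer stop  ✓  now at select{done: select{ok: end, err: end}, ok: recv[Int].μX.…, retry: send[Str].μX.…}
[4] select done  ✓  now at select{ok: end, err: end}
[5] got offer err, protocol expects select ok or select err  ✗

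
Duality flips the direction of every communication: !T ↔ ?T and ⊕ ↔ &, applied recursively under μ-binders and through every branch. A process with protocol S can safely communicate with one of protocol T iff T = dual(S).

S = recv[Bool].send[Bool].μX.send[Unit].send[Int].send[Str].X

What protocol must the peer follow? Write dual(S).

send[Bool].recv[Bool].μX.recv[Unit].recv[Int].recv[Str].X

recv[Bool] → send[Bool]
  send[Bool] → recv[Bool]
    μX → μX  (μ self-dual)
      send[Unit] → recv[Unit]
        send[Int] → recv[Int]
          send[Str] → recv[Str]
            X ↦ X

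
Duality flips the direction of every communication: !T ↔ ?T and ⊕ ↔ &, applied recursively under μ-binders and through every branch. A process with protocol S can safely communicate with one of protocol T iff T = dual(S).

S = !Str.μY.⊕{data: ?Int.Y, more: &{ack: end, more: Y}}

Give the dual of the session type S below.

!Str → ?Str
  μY → μY  (μ self-dual)
    ⊕{data,more} → &{data,more}  (internal→external)
      [data]
        ?Int → !Int
          Y ↦ Y
      [more]
        &{ack,more} → ⊕{ack,more}  (&→⊕)
          [ack]
            end ↦ end
          [more]
            Y ↦ Y

?Str.μY.&{data: !Int.Y, more: ⊕{ack: end, more: Y}}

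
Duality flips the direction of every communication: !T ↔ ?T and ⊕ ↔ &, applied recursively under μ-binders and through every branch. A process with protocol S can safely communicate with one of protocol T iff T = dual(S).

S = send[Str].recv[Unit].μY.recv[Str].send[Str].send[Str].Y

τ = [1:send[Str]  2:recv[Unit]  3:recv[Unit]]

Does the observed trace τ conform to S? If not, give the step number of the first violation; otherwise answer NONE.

3

[1] send[Str]  ok  state: recv[Unit].μY.…
[2] recv[Unit]  ok  state: μY.…
[3] got recv[Unit], protocol expects recv[Str]  ✗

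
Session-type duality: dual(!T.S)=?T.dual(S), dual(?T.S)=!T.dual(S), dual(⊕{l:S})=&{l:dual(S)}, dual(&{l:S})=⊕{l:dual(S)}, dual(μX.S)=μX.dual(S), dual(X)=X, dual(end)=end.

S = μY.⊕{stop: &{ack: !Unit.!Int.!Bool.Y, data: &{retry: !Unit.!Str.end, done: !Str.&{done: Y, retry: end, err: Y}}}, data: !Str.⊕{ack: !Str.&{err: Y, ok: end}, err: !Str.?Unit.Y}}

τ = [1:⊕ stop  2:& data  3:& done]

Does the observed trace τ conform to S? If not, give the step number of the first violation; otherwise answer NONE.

[1] ⊕ stop  ✓  now at &{ack: !Unit.!Int.!Bool.μY.…, data: &{retry: !Unit.!Str.end, done: !Str.&{done: μY.…, retry: end, err: μY.…}}}
[2] & data  ✓  now at &{retry: !Unit.!Str.end, done: !Str.&{done: μY.…, retry: end, err: μY.…}}
[3] & done  ✓  now at !Str.&{done: μY.…, retry: end, err: μY.…}
all 3 steps conform

NONE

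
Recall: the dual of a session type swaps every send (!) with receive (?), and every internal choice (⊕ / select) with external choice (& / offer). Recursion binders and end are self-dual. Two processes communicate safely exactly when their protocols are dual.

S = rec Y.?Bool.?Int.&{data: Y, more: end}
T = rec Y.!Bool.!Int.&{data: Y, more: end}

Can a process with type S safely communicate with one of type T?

rec Y ‖ rec Y  match (μ self-dual)
  ?Bool ‖ !Bool  match
    ?Int ‖ !Int  match
      &{data,more} ‖ &{data,more}  ✗ choice polarity not flipped — not dual

NO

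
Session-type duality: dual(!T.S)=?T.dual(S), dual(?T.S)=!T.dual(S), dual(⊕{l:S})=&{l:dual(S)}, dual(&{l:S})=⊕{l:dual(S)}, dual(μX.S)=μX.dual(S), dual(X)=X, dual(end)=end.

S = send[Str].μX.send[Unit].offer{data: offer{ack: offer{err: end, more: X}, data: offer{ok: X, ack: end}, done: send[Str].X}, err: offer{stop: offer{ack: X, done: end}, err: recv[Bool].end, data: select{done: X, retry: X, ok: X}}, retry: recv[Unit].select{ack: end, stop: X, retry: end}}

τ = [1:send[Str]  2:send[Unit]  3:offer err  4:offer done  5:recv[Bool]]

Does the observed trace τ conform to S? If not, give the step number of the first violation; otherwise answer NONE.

4

[1] send[Str]  ok  cont: μX.…
[2] send[Unit]  ok  cont: offer{data: offer{ack: offer{err: end, more: μX.…}, data: offer{ok: μX.…, ack: end}, done: send[Str].μX.…}, err: offer{stop: offer{ack: μX.…, done: end}, err: recv[Bool].end, data: select{done: μX.…, retry: μX.…, ok: μX.…}}, retry: recv[Unit].select{ack: end, stop: μX.…, retry: end}}
[3] offer err  ok  cont: offer{stop: offer{ack: μX.…, done: end}, err: recv[Bool].end, data: select{done: μX.…, retry: μX.…, ok: μX.…}}
[4] got offer done, protocol expects offer stop or offer err or offer data  ✗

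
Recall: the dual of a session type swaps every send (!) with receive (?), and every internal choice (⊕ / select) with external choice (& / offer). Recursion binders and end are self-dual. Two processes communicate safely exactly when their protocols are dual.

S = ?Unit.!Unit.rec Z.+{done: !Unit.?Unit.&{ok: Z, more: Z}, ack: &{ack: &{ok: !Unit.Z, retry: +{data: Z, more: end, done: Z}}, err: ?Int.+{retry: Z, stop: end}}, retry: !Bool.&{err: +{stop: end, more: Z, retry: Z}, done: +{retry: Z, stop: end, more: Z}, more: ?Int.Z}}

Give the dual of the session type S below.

!Unit.?Unit.rec Z.&{done: ?Unit.!Unit.+{ok: Z, more: Z}, ack: +{ack: +{ok: ?Unit.Z, retry: &{data: Z, more: end, done: Z}}, err: !Int.&{retry: Z, stop: end}}, retry: ?Bool.+{err: &{stop: end, more: Z, retry: Z}, done: &{retry: Z, stop: end, more: Z}, more: !Int.Z}}

?Unit ↦ !Unit
  !Unit ↦ ?Unit
    rec Z ↦ rec Z  (binder kept)
      +{done,ack,retry} ↦ &{done,ack,retry}  (internal→external)
        [done]
          !Unit ↦ ?Unit
            ?Unit ↦ !Unit
              &{ok,more} ↦ +{ok,more}  (&→⊕)
                [ok]
                  Z self-dual
                [more]
                  Z self-dual
        [ack]
          &{ack,err} ↦ +{ack,err}  (&→⊕)
            [ack]
              &{ok,retry} ↦ +{ok,retry}  (&→⊕)
                [ok]
                  !Unit ↦ ?Unit
                    Z self-dual
                [retry]
                  +{data,more,done} ↦ &{data,more,done}  (internal→external)
                    [data]
                      Z self-dual
                    [more]
                      end self-dual
                    [done]
                      Z self-dual
            [err]
              ?Int ↦ !Int
                +{retry,stop} ↦ &{retry,stop}  (internal→external)
                  [retry]
                    Z self-dual
                  [stop]
                    end self-dual
        [retry]
          !Bool ↦ ?Bool
            &{err,done,more} ↦ +{err,done,more}  (&→⊕)
              [err]
                +{stop,more,retry} ↦ &{stop,more,retry}  (internal→external)
                  [stop]
                    end self-dual
                  [more]
                    Z self-dual
                  [retry]
                    Z self-dual
              [done]
                +{retry,stop,more} ↦ &{retry,stop,more}  (internal→external)
                  [retry]
                    Z self-dual
                  [stop]
                    end self-dual
                  [more]
                    Z self-dual
              [more]
                ?Int ↦ !Int
                  Z self-dual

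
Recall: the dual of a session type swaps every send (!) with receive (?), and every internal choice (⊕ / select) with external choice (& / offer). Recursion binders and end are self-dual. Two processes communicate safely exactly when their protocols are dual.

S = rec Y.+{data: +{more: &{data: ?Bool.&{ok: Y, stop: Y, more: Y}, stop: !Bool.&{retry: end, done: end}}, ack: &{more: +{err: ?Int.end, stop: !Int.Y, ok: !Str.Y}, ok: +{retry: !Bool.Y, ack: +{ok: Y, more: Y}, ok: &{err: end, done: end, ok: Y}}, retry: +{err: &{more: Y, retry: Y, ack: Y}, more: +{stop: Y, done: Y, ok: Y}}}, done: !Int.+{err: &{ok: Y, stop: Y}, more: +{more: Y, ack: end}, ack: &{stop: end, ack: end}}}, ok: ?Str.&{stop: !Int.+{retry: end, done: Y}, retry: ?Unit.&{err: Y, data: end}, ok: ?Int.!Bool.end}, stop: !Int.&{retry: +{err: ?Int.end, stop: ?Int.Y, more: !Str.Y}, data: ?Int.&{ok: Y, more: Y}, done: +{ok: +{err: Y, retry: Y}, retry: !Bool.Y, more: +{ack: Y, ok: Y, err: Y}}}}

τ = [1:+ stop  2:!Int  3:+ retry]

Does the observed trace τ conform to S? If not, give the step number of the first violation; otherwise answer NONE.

step 1: + stop  ✓  state: !Int.&{retry: +{err: ?Int.end, stop: ?Int.rec Y.…, more: !Str.rec Y.…}, data: ?Int.&{ok: rec Y.…, more: rec Y.…}, done: +{ok: +{err: rec Y.…, retry: rec Y.…}, retry: !Bool.rec Y.…, more: +{ack: rec Y.…, ok: rec Y.…, err: rec Y.…}}}
step 2: !Int  ✓  state: &{retry: +{err: ?Int.end, stop: ?Int.rec Y.…, more: !Str.rec Y.…}, data: ?Int.&{ok: rec Y.…, more: rec Y.…}, done: +{ok: +{err: rec Y.…, retry: rec Y.…}, retry: !Bool.rec Y.…, more: +{ack: rec Y.…, ok: rec Y.…, err: rec Y.…}}}
step 3: got + retry, protocol expects & retry or & data or & done  ✗

3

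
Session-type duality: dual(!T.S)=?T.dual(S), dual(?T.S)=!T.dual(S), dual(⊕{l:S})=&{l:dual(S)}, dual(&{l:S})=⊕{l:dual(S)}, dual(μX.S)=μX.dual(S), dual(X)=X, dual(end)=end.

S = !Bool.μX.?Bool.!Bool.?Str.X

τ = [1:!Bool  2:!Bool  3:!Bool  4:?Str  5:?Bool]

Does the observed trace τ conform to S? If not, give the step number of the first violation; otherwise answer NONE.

[1] !Bool  ok  state: μX.…
[2] got !Bool, protocol expects ?Bool  ✗

2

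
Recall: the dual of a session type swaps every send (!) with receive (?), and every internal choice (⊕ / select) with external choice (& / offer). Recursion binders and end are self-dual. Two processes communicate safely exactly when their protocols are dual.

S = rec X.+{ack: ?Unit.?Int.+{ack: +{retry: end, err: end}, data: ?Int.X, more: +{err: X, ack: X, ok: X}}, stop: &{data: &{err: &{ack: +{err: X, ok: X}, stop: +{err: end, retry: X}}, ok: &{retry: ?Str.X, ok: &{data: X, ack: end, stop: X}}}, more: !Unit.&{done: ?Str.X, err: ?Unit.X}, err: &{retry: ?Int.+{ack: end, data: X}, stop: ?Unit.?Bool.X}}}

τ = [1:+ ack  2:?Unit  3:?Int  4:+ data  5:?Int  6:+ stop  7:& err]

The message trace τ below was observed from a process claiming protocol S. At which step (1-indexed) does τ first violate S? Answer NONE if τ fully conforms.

@1 + ack  ✓  cont: ?Unit.?Int.+{ack: +{retry: end, err: end}, data: ?Int.rec X.…, more: +{err: rec X.…, ack: rec X.…, ok: rec X.…}}
@2 ?Unit  ✓  cont: ?Int.+{ack: +{retry: end, err: end}, data: ?Int.rec X.…, more: +{err: rec X.…, ack: rec X.…, ok: rec X.…}}
@3 ?Int  ✓  cont: +{ack: +{retry: end, err: end}, data: ?Int.rec X.…, more: +{err: rec X.…, ack: rec X.…, ok: rec X.…}}
@4 + data  ✓  cont: ?Int.rec X.…
@5 ?Int  ✓  cont: rec X.…
@6 + stop  ✓  cont: &{data: &{err: &{ack: +{err: rec X.…, ok: rec X.…}, stop: +{err: end, retry: rec X.…}}, ok: &{retry: ?Str.rec X.…, ok: &{data: rec X.…, ack: end, stop: rec X.…}}}, more: !Unit.&{done: ?Str.rec X.…, err: ?Unit.rec X.…}, err: &{retry: ?Int.+{ack: end, data: rec X.…}, stop: ?Unit.?Bool.rec X.…}}
@7 & err  ✓  cont: &{retry: ?Int.+{ack: end, data: rec X.…}, stop: ?Unit.?Bool.rec X.…}
all 7 steps conform

NONE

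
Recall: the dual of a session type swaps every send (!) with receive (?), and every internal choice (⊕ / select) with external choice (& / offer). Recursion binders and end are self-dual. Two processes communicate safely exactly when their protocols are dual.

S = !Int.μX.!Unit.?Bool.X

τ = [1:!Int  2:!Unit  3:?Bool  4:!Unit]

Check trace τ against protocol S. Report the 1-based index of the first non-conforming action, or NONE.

step 1: !Int  ok  cont: μX.…
step 2: !Unit  ok  cont: ?Bool.μX.…
step 3: ?Bool  ok  cont: μX.…
step 4: !Unit  ok  cont: ?Bool.μX.…
τ conforms to S (length 4)

NONE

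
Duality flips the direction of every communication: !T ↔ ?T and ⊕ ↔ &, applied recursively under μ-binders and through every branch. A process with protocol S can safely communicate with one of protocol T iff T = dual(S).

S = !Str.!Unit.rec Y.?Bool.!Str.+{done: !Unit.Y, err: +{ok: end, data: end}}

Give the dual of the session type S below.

?Str.?Unit.rec Y.!Bool.?Str.&{done: ?Unit.Y, err: &{ok: end, data: end}}

!Str → ?Str
  !Unit → ?Unit
    rec Y → rec Y  (rec unchanged)
      ?Bool → !Bool
        !Str → ?Str
          +{done,err} → &{done,err}  (⊕→&)
            case done:
              !Unit → ?Unit
                Y ↦ Y
            case err:
              +{ok,data} → &{ok,data}  (⊕→&)
                case ok:
                  end ↦ end
                case data:
                  end ↦ end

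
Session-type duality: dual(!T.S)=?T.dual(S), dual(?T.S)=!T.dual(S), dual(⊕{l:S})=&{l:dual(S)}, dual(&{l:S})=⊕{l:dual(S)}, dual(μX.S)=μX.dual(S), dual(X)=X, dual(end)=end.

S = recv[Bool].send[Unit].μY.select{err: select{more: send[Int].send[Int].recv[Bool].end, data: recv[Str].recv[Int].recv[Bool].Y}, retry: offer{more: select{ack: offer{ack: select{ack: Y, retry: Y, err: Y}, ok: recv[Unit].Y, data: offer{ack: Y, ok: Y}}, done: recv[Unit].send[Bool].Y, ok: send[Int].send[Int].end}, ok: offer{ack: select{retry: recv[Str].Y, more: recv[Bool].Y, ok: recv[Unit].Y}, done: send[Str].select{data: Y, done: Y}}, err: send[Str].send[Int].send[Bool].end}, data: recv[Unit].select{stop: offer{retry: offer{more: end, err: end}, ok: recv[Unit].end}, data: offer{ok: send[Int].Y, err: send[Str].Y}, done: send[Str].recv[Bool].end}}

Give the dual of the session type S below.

recv[Bool] = send[Bool]
  send[Unit] = recv[Unit]
    μY = μY  (rec unchanged)
      select{err,retry,data} = offer{err,retry,data}  (internal→external)
        case err:
          select{more,data} = offer{more,data}  (internal→external)
            case more:
              send[Int] = recv[Int]
                send[Int] = recv[Int]
                  recv[Bool] = send[Bool]
                    end self-dual
            case data:
              recv[Str] = send[Str]
                recv[Int] = send[Int]
                  recv[Bool] = send[Bool]
                    Y self-dual
        case retry:
          offer{more,ok,err} = select{more,ok,err}  (offer→select)
            case more:
              select{ack,done,ok} = offer{ack,done,ok}  (internal→external)
                case ack:
                  offer{ack,ok,data} = select{ack,ok,data}  (offer→select)
                    case ack:
                      select{ack,retry,err} = offer{ack,retry,err}  (internal→external)
                        case ack:
                          Y self-dual
                        case retry:
                          Y self-dual
                        case err:
                          Y self-dual
                    case ok:
                      recv[Unit] = send[Unit]
                        Y self-dual
                    case data:
                      offer{ack,ok} = select{ack,ok}  (offer→select)
                        case ack:
                          Y self-dual
                        case ok:
                          Y self-dual
                case done:
                  recv[Unit] = send[Unit]
                    send[Bool] = recv[Bool]
                      Y self-dual
                case ok:
                  send[Int] = recv[Int]
                    send[Int] = recv[Int]
                      end self-dual
            case ok:
              offer{ack,done} = select{ack,done}  (offer→select)
                case ack:
                  select{retry,more,ok} = offer{retry,more,ok}  (internal→external)
                    case retry:
                      recv[Str] = send[Str]
                        Y self-dual
                    case more:
                      recv[Bool] = send[Bool]
                        Y self-dual
                    case ok:
                      recv[Unit] = send[Unit]
                        Y self-dual
                case done:
                  send[Str] = recv[Str]
                    select{data,done} = offer{data,done}  (internal→external)
                      case data:
                        Y self-dual
                      case done:
                        Y self-dual
            case err:
              send[Str] = recv[Str]
                send[Int] = recv[Int]
                  send[Bool] = recv[Bool]
                    end self-dual
        case data:
          recv[Unit] = send[Unit]
            select{stop,data,done} = offer{stop,data,done}  (internal→external)
              case stop:
                offer{retry,ok} = select{retry,ok}  (offer→select)
                  case retry:
                    offer{more,err} = select{more,err}  (offer→select)
                      case more:
                        end self-dual
                      case err:
                        end self-dual
                  case ok:
                    recv[Unit] = send[Unit]
                      end self-dual
              case data:
                offer{ok,err} = select{ok,err}  (offer→select)
                  case ok:
                    send[Int] = recv[Int]
                      Y self-dual
                  case err:
                    send[Str] = recv[Str]
                      Y self-dual
              case done:
                send[Str] = recv[Str]
                  recv[Bool] = send[Bool]
                    end self-dual

send[Bool].recv[Unit].μY.offer{err: offer{more: recv[Int].recv[Int].send[Bool].end, data: send[Str].send[Int].send[Bool].Y}, retry: select{more: offer{ack: select{ack: offer{ack: Y, retry: Y, err: Y}, ok: send[Unit].Y, data: select{ack: Y, ok: Y}}, done: send[Unit].recv[Bool].Y, ok: recv[Int].recv[Int].end}, ok: select{ack: offer{retry: send[Str].Y, more: send[Bool].Y, ok: send[Unit].Y}, done: recv[Str].offer{data: Y, done: Y}}, err: recv[Str].recv[Int].recv[Bool].end}, data: send[Unit].offer{stop: select{retry: select{more: end, err: end}, ok: send[Unit].end}, data: select{ok: recv[Int].Y, err: recv[Str].Y}, done: recv[Str].send[Bool].end}}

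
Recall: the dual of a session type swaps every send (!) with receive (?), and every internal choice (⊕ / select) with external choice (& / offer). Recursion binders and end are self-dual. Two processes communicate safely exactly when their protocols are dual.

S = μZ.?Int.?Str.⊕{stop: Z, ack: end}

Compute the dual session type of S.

μZ.!Int.!Str.&{stop: Z, ack: end}

μZ ↦ μZ  (binder kept)
  ?Int ↦ !Int
    ?Str ↦ !Str
      ⊕{stop,ack} ↦ &{stop,ack}  (internal→external)
        [stop]
          Z ↦ Z
        [ack]
          end ↦ end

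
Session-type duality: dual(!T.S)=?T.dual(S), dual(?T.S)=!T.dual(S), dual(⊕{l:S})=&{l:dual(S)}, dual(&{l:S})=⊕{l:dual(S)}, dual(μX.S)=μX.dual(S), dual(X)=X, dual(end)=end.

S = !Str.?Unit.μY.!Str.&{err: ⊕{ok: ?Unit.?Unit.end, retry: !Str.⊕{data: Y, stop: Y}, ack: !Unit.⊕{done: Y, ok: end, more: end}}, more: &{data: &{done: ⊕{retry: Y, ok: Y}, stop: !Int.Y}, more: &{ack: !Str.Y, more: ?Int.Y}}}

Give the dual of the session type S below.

!Str = ?Str
  ?Unit = !Unit
    μY = μY  (rec unchanged)
      !Str = ?Str
        &{err,more} = ⊕{err,more}  (external→internal)
          • err:
            ⊕{ok,retry,ack} = &{ok,retry,ack}  (internal→external)
              • ok:
                ?Unit = !Unit
                  ?Unit = !Unit
                    end self-dual
              • retry:
                !Str = ?Str
                  ⊕{data,stop} = &{data,stop}  (internal→external)
                    • data:
                      Y self-dual
                    • stop:
                      Y self-dual
              • ack:
                !Unit = ?Unit
                  ⊕{done,ok,more} = &{done,ok,more}  (internal→external)
                    • done:
                      Y self-dual
                    • ok:
                      end self-dual
                    • more:
                      end self-dual
          • more:
            &{data,more} = ⊕{data,more}  (external→internal)
              • data:
                &{done,stop} = ⊕{done,stop}  (external→internal)
                  • done:
                    ⊕{retry,ok} = &{retry,ok}  (internal→external)
                      • retry:
                        Y self-dual
                      • ok:
                        Y self-dual
                  • stop:
                    !Int = ?Int
                      Y self-dual
              • more:
                &{ack,more} = ⊕{ack,more}  (external→internal)
                  • ack:
                    !Str = ?Str
                      Y self-dual
                  • more:
                    ?Int = !Int
                      Y self-dual

?Str.!Unit.μY.?Str.⊕{err: &{ok: !Unit.!Unit.end, retry: ?Str.&{data: Y, stop: Y}, ack: ?Unit.&{done: Y, ok: end, more: end}}, more: ⊕{data: ⊕{done: &{retry: Y, ok: Y}, stop: ?Int.Y}, more: ⊕{ack: ?Str.Y, more: !Int.Y}}}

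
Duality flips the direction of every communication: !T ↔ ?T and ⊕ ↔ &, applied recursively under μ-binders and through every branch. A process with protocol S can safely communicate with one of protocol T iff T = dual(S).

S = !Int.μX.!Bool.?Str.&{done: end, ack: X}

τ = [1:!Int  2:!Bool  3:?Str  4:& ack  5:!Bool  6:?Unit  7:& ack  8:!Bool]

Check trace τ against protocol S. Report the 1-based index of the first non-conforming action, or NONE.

6

@1 !Int  match  now at μX.…
@2 !Bool  match  now at ?Str.&{done: end, ack: μX.…}
@3 ?Str  match  now at &{done: end, ack: μX.…}
@4 & ack  match  now at μX.…
@5 !Bool  match  now at ?Str.&{done: end, ack: μX.…}
@6 got ?Unit, protocol expects ?Str  ✗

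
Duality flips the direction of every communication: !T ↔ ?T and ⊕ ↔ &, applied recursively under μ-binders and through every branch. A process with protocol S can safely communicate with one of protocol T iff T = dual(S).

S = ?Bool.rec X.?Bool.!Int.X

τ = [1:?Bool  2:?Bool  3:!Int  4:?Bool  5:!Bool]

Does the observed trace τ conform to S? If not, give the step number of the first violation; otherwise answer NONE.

@1 ?Bool  ok  state: rec X.…
@2 ?Bool  ok  state: !Int.rec X.…
@3 !Int  ok  state: rec X.…
@4 ?Bool  ok  state: !Int.rec X.…
@5 got !Bool, protocol expects !Int  ✗

5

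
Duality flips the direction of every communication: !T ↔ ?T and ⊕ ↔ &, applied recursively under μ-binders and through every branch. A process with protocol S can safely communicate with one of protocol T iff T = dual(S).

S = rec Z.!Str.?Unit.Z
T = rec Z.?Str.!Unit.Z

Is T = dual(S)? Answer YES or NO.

YES

rec Z ‖ rec Z  match (rec unchanged)
  !Str ‖ ?Str  match
    ?Unit ‖ !Unit  match
      Z ‖ Z  match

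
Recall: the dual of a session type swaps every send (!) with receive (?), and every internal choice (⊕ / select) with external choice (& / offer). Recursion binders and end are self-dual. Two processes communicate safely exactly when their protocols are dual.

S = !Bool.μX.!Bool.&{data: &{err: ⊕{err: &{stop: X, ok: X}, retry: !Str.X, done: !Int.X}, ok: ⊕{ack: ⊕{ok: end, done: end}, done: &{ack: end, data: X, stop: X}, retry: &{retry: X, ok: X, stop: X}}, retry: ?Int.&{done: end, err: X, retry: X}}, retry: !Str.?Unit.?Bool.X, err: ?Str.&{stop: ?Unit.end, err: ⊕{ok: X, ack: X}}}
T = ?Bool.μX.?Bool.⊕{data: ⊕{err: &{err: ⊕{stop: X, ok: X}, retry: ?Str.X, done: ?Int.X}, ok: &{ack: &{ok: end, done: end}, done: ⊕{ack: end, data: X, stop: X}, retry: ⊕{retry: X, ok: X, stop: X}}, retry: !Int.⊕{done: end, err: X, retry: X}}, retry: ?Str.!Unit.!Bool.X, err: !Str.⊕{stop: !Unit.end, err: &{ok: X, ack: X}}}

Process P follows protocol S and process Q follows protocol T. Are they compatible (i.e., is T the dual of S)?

!Bool | ?Bool  ok
  μX | μX  ok (binder kept)
    !Bool | ?Bool  ok
      &{data,retry,err} | ⊕{data,retry,err}  ok same labels
        [data]
          &{err,ok,retry} | ⊕{err,ok,retry}  ok same labels
            [err]
              ⊕{err,retry,done} | &{err,retry,done}  ok same labels
                [err]
                  &{stop,ok} | ⊕{stop,ok}  ok same labels
                    [stop]
                      X | X  ok
                    [ok]
                      X | X  ok
                [retry]
                  !Str | ?Str  ok
                    X | X  ok
                [done]
                  !Int | ?Int  ok
                    X | X  ok
            [ok]
              ⊕{ack,done,retry} | &{ack,done,retry}  ok same labels
                [ack]
                  ⊕{ok,done} | &{ok,done}  ok same labels
                    [ok]
                      end | end  ok
                    [done]
                      end | end  ok
                [done]
                  &{ack,data,stop} | ⊕{ack,data,stop}  ok same labels
                    [ack]
                      end | end  ok
                    [data]
                      X | X  ok
                    [stop]
                      X | X  ok
                [retry]
                  &{retry,ok,stop} | ⊕{retry,ok,stop}  ok same labels
                    [retry]
                      X | X  ok
                    [ok]
                      X | X  ok
                    [stop]
                      X | X  ok
            [retry]
              ?Int | !Int  ok
                &{done,err,retry} | ⊕{done,err,retry}  ok same labels
                  [done]
                    end | end  ok
                  [err]
                    X | X  ok
                  [retry]
                    X | X  ok
        [retry]
          !Str | ?Str  ok
            ?Unit | !Unit  ok
              ?Bool | !Bool  ok
                X | X  ok
        [err]
          ?Str | !Str  ok
            &{stop,err} | ⊕{stop,err}  ok same labels
              [stop]
                ?Unit | !Unit  ok
                  end | end  ok
              [err]
                ⊕{ok,ack} | &{ok,ack}  ok same labels
                  [ok]
                    X | X  ok
                  [ack]
                    X | X  ok

YES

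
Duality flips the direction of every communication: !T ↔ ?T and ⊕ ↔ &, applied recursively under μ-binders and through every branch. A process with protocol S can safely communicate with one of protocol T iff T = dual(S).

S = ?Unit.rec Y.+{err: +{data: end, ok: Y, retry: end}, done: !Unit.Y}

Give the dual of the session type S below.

?Unit = !Unit
  rec Y = rec Y  (binder kept)
    +{err,done} = &{err,done}  (⊕→&)
      case err:
        +{data,ok,retry} = &{data,ok,retry}  (⊕→&)
          case data:
            dual(end) = end
          case ok:
            dual(Y) = Y
          case retry:
            dual(end) = end
      case done:
        !Unit = ?Unit
          dual(Y) = Y

!Unit.rec Y.&{err: &{data: end, ok: Y, retry: end}, done: ?Unit.Y}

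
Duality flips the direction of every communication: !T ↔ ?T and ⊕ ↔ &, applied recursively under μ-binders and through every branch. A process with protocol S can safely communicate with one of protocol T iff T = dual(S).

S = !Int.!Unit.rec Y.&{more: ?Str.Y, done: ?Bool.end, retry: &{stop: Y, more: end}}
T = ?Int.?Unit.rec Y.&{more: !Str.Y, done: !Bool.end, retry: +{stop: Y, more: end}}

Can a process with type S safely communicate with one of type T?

NO

!Int | ?Int  ok
  !Unit | ?Unit  ok
    rec Y | rec Y  ok (binder kept)
      &{more,done,retry} | &{more,done,retry}  ✗ choice polarity not flipped — not dual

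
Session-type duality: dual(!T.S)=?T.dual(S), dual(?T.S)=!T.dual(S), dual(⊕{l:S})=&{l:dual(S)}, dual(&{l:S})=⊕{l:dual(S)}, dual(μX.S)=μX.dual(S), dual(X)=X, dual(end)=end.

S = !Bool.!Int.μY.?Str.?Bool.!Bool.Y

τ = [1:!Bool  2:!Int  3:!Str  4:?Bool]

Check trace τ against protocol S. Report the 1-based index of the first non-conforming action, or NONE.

3

step 1: !Bool  ok  state: !Int.μY.…
step 2: !Int  ok  state: μY.…
step 3: got !Str, protocol expects ?Str  ✗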